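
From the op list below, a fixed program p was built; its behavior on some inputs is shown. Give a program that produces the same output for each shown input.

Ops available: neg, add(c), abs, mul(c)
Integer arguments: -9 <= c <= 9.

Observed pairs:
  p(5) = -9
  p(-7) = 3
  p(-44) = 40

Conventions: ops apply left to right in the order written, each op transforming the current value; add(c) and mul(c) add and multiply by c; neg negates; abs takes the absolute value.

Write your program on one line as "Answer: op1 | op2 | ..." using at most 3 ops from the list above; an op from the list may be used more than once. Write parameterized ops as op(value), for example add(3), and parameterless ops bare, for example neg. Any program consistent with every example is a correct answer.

neg | add(-4)

Check, running the answer program on each example:
  5 -> -5 -> -9
  -7 -> 7 -> 3
  -44 -> 44 -> 40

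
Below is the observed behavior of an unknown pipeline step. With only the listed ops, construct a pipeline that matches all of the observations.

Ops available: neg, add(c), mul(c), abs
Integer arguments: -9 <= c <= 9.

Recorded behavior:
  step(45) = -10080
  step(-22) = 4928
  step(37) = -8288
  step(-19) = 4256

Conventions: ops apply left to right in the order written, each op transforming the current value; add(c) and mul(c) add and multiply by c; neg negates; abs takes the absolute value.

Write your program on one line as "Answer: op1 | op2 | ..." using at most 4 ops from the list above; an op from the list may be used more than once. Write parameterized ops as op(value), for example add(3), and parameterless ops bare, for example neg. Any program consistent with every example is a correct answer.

mul(7) | mul(4) | mul(-8)

Check, running the answer program on each example:
  45 -> 315 -> 1260 -> -10080
  -22 -> -154 -> -616 -> 4928
  37 -> 259 -> 1036 -> -8288
  -19 -> -133 -> -532 -> 4256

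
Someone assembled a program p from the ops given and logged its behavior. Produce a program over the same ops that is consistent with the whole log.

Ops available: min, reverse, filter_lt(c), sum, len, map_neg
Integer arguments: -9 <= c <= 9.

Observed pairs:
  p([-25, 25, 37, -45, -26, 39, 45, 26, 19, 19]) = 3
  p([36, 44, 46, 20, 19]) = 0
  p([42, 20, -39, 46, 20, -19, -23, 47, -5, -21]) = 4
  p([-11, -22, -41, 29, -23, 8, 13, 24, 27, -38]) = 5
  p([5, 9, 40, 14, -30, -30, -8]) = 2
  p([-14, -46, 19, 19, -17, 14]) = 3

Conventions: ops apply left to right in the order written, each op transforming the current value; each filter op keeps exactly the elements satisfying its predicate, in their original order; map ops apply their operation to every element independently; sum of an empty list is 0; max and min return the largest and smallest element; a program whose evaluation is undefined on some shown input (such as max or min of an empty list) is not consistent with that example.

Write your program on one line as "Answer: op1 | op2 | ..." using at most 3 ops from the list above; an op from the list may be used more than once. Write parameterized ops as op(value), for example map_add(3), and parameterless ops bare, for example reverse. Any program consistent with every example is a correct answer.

filter_lt(-8) | len

Check, running the answer program on each example:
  [-25, 25, 37, -45, -26, 39, 45, 26, 19, 19] -> [-25, -45, -26] -> 3
  [36, 44, 46, 20, 19] -> [] -> 0
  [42, 20, -39, 46, 20, -19, -23, 47, -5, -21] -> [-39, -19, -23, -21] -> 4
  [-11, -22, -41, 29, -23, 8, 13, 24, 27, -38] -> [-11, -22, -41, -23, -38] -> 5
  [5, 9, 40, 14, -30, -30, -8] -> [-30, -30] -> 2
  [-14, -46, 19, 19, -17, 14] -> [-14, -46, -17] -> 3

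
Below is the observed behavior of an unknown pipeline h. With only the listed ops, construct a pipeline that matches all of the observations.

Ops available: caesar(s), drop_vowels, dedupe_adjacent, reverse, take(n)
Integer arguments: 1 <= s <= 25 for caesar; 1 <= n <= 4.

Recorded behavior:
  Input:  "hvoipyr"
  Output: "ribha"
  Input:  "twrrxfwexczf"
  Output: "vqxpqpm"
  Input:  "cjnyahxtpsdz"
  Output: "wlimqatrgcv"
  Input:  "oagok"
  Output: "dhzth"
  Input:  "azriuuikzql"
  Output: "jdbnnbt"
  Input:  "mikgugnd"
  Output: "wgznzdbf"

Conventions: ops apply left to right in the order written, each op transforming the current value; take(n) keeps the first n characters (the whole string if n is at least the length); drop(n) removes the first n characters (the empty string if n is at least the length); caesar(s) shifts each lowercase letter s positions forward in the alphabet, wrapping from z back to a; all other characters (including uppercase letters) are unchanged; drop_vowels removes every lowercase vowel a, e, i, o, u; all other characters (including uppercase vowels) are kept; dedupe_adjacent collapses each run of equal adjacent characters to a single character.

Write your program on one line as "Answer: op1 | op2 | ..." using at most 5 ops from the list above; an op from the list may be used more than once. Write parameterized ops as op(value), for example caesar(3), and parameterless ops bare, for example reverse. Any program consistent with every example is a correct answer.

reverse | caesar(9) | drop_vowels | caesar(10)

Check, running the answer program on each example:
  "hvoipyr" -> "rypiovh" -> "ahyrxeq" -> "hyrxq" -> "ribha"
  "twrrxfwexczf" -> "fzcxewfxrrwt" -> "oilgnfogaafc" -> "lgnfgfc" -> "vqxpqpm"
  "cjnyahxtpsdz" -> "zdsptxhaynjc" -> "imbycgqjhwsl" -> "mbycgqjhwsl" -> "wlimqatrgcv"
  "oagok" -> "kogao" -> "txpjx" -> "txpjx" -> "dhzth"
  "azriuuikzql" -> "lqzkiuuirza" -> "uzitrddraij" -> "ztrddrj" -> "jdbnnbt"
  "mikgugnd" -> "dngugkim" -> "mwpdptrv" -> "mwpdptrv" -> "wgznzdbf"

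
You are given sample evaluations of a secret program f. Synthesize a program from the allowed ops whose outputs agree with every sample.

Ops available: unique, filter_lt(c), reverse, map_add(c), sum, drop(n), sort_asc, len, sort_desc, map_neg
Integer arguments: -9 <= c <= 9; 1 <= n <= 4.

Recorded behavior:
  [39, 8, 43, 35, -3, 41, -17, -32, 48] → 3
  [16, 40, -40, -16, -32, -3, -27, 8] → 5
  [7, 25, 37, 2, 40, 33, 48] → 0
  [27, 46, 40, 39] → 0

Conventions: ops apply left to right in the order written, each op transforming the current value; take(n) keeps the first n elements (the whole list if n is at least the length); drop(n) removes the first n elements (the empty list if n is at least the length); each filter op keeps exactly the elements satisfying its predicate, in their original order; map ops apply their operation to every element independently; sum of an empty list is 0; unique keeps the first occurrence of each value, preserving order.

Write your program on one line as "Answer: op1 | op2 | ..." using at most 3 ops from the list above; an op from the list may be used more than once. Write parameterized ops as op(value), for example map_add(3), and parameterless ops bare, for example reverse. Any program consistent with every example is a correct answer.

filter_lt(-1) | len

Check, running the answer program on each example:
  [39, 8, 43, 35, -3, 41, -17, -32, 48] -> [-3, -17, -32] -> 3
  [16, 40, -40, -16, -32, -3, -27, 8] -> [-40, -16, -32, -3, -27] -> 5
  [7, 25, 37, 2, 40, 33, 48] -> [] -> 0
  [27, 46, 40, 39] -> [] -> 0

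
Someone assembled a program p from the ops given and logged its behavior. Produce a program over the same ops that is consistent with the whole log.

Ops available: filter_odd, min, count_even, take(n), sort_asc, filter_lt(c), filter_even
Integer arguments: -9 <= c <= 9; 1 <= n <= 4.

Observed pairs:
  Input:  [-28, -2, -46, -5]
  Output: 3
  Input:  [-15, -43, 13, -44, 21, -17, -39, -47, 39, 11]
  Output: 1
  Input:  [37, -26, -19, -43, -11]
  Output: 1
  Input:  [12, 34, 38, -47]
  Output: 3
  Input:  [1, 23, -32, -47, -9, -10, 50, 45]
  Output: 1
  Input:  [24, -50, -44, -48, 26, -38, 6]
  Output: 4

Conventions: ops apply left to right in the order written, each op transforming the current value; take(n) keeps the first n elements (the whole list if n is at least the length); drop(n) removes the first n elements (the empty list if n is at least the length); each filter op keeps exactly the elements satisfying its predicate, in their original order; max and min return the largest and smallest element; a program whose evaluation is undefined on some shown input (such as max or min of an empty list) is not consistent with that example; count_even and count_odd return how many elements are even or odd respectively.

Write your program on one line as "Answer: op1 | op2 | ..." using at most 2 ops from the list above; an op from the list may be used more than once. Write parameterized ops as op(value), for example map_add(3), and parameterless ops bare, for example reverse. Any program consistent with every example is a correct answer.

take(4) | count_even

Check, running the answer program on each example:
  [-28, -2, -46, -5] -> [-28, -2, -46, -5] -> 3
  [-15, -43, 13, -44, 21, -17, -39, -47, 39, 11] -> [-15, -43, 13, -44] -> 1
  [37, -26, -19, -43, -11] -> [37, -26, -19, -43] -> 1
  [12, 34, 38, -47] -> [12, 34, 38, -47] -> 3
  [1, 23, -32, -47, -9, -10, 50, 45] -> [1, 23, -32, -47] -> 1
  [24, -50, -44, -48, 26, -38, 6] -> [24, -50, -44, -48] -> 4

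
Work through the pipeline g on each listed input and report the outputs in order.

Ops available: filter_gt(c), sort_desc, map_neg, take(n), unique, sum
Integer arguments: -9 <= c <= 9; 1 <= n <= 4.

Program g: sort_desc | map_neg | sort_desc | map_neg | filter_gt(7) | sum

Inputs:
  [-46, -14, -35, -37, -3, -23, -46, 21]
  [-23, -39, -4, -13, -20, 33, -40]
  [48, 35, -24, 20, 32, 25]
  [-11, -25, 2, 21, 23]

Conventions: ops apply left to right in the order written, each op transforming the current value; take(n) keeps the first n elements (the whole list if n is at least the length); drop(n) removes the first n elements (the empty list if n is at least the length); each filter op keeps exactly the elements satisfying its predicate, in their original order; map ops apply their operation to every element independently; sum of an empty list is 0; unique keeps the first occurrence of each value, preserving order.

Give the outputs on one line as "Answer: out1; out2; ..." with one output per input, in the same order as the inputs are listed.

Execution, op by op:
  [-46, -14, -35, -37, -3, -23, -46, 21] -> [21, -3, -14, -23, -35, -37, -46, -46] -> [-21, 3, 14, 23, 35, 37, 46, 46] -> [46, 46, 37, 35, 23, 14, 3, -21] -> [-46, -46, -37, -35, -23, -14, -3, 21] -> [21] -> 21
  [-23, -39, -4, -13, -20, 33, -40] -> [33, -4, -13, -20, -23, -39, -40] -> [-33, 4, 13, 20, 23, 39, 40] -> [40, 39, 23, 20, 13, 4, -33] -> [-40, -39, -23, -20, -13, -4, 33] -> [33] -> 33
  [48, 35, -24, 20, 32, 25] -> [48, 35, 32, 25, 20, -24] -> [-48, -35, -32, -25, -20, 24] -> [24, -20, -25, -32, -35, -48] -> [-24, 20, 25, 32, 35, 48] -> [20, 25, 32, 35, 48] -> 160
  [-11, -25, 2, 21, 23] -> [23, 21, 2, -11, -25] -> [-23, -21, -2, 11, 25] -> [25, 11, -2, -21, -23] -> [-25, -11, 2, 21, 23] -> [21, 23] -> 44

21; 33; 160; 44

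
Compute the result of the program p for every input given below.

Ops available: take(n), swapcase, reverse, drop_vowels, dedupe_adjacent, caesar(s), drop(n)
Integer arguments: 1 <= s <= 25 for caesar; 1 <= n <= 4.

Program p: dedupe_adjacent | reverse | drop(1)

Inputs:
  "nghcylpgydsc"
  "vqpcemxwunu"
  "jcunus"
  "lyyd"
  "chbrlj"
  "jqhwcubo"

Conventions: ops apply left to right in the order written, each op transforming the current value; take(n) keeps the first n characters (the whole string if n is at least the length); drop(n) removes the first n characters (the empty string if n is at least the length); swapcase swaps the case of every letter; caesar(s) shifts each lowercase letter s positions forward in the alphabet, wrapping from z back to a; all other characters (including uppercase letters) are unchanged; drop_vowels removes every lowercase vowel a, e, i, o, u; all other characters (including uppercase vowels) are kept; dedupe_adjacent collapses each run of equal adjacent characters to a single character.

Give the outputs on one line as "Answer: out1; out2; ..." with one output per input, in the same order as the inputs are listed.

"sdygplychgn"; "nuwxmecpqv"; "unucj"; "yl"; "lrbhc"; "bucwhqj"

Execution, op by op:
  "nghcylpgydsc" -> "nghcylpgydsc" -> "csdygplychgn" -> "sdygplychgn"
  "vqpcemxwunu" -> "vqpcemxwunu" -> "unuwxmecpqv" -> "nuwxmecpqv"
  "jcunus" -> "jcunus" -> "sunucj" -> "unucj"
  "lyyd" -> "lyd" -> "dyl" -> "yl"
  "chbrlj" -> "chbrlj" -> "jlrbhc" -> "lrbhc"
  "jqhwcubo" -> "jqhwcubo" -> "obucwhqj" -> "bucwhqj"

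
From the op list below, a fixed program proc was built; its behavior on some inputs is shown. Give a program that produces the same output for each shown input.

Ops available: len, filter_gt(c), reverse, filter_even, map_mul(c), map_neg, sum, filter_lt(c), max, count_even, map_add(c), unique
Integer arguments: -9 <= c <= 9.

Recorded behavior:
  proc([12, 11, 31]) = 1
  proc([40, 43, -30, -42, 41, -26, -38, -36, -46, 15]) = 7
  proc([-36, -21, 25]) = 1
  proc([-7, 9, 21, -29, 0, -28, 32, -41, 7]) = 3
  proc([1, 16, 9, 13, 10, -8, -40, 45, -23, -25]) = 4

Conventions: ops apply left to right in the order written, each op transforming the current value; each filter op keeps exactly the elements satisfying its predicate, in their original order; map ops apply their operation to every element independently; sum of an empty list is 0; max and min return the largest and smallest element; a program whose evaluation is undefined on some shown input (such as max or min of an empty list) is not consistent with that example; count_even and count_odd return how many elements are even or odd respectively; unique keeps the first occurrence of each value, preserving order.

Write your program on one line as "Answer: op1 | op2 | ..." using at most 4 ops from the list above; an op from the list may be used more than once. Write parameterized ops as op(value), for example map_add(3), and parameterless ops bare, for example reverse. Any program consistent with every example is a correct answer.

reverse | map_mul(-7) | filter_even | len

Check, running the answer program on each example:
  [12, 11, 31] -> [31, 11, 12] -> [-217, -77, -84] -> [-84] -> 1
  [40, 43, -30, -42, 41, -26, -38, -36, -46, 15] -> [15, -46, -36, -38, -26, 41, -42, -30, 43, 40] -> [-105, 322, 252, 266, 182, -287, 294, 210, -301, -280] -> [322, 252, 266, 182, 294, 210, -280] -> 7
  [-36, -21, 25] -> [25, -21, -36] -> [-175, 147, 252] -> [252] -> 1
  [-7, 9, 21, -29, 0, -28, 32, -41, 7] -> [7, -41, 32, -28, 0, -29, 21, 9, -7] -> [-49, 287, -224, 196, 0, 203, -147, -63, 49] -> [-224, 196, 0] -> 3
  [1, 16, 9, 13, 10, -8, -40, 45, -23, -25] -> [-25, -23, 45, -40, -8, 10, 13, 9, 16, 1] -> [175, 161, -315, 280, 56, -70, -91, -63, -112, -7] -> [280, 56, -70, -112] -> 4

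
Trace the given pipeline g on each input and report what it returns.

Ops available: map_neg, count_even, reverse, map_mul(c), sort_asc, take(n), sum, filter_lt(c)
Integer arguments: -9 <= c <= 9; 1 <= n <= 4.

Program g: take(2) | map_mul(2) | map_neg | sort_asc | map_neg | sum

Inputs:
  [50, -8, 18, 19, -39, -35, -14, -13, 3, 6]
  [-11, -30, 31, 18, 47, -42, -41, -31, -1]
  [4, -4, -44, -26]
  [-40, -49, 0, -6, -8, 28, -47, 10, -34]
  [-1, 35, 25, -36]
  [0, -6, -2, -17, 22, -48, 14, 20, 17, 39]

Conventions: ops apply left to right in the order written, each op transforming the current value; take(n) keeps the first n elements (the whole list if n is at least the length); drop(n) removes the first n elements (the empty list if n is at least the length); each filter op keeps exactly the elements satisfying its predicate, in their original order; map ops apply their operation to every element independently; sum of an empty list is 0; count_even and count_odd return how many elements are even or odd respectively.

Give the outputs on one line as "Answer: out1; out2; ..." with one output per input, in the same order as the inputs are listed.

Execution, op by op:
  [50, -8, 18, 19, -39, -35, -14, -13, 3, 6] -> [50, -8] -> [100, -16] -> [-100, 16] -> [-100, 16] -> [100, -16] -> 84
  [-11, -30, 31, 18, 47, -42, -41, -31, -1] -> [-11, -30] -> [-22, -60] -> [22, 60] -> [22, 60] -> [-22, -60] -> -82
  [4, -4, -44, -26] -> [4, -4] -> [8, -8] -> [-8, 8] -> [-8, 8] -> [8, -8] -> 0
  [-40, -49, 0, -6, -8, 28, -47, 10, -34] -> [-40, -49] -> [-80, -98] -> [80, 98] -> [80, 98] -> [-80, -98] -> -178
  [-1, 35, 25, -36] -> [-1, 35] -> [-2, 70] -> [2, -70] -> [-70, 2] -> [70, -2] -> 68
  [0, -6, -2, -17, 22, -48, 14, 20, 17, 39] -> [0, -6] -> [0, -12] -> [0, 12] -> [0, 12] -> [0, -12] -> -12

84; -82; 0; -178; 68; -12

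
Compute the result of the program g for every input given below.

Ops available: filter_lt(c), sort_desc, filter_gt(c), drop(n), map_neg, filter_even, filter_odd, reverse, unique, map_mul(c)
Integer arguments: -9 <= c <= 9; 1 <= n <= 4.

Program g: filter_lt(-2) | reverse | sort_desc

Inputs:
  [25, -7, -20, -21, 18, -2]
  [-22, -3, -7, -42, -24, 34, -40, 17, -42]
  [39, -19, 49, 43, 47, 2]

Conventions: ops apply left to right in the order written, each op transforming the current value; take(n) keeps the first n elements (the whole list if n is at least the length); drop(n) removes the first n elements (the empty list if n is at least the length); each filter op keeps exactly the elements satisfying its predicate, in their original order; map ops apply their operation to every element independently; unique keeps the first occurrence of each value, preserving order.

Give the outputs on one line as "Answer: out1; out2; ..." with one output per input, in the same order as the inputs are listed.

Execution, op by op:
  [25, -7, -20, -21, 18, -2] -> [-7, -20, -21] -> [-21, -20, -7] -> [-7, -20, -21]
  [-22, -3, -7, -42, -24, 34, -40, 17, -42] -> [-22, -3, -7, -42, -24, -40, -42] -> [-42, -40, -24, -42, -7, -3, -22] -> [-3, -7, -22, -24, -40, -42, -42]
  [39, -19, 49, 43, 47, 2] -> [-19] -> [-19] -> [-19]

[-7, -20, -21]; [-3, -7, -22, -24, -40, -42, -42]; [-19]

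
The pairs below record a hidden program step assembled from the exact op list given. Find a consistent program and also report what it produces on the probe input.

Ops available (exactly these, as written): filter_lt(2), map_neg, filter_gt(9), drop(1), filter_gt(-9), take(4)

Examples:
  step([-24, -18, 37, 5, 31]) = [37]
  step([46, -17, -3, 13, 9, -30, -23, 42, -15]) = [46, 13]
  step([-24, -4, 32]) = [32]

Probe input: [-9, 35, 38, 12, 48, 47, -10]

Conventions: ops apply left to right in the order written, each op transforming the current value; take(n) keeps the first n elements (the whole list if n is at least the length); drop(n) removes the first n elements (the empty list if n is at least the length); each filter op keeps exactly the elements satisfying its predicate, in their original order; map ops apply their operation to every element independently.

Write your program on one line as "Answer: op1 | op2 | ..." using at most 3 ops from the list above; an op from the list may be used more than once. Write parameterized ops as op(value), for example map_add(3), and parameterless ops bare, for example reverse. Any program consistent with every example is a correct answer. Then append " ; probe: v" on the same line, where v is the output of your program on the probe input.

take(4) | filter_gt(-9) | filter_gt(9) ; probe: [35, 38, 12]

Check, running the answer program on each example:
  [-24, -18, 37, 5, 31] -> [-24, -18, 37, 5] -> [37, 5] -> [37]
  [46, -17, -3, 13, 9, -30, -23, 42, -15] -> [46, -17, -3, 13] -> [46, -3, 13] -> [46, 13]
  [-24, -4, 32] -> [-24, -4, 32] -> [-4, 32] -> [32]
  probe: [-9, 35, 38, 12, 48, 47, -10] -> [-9, 35, 38, 12] -> [35, 38, 12] -> [35, 38, 12]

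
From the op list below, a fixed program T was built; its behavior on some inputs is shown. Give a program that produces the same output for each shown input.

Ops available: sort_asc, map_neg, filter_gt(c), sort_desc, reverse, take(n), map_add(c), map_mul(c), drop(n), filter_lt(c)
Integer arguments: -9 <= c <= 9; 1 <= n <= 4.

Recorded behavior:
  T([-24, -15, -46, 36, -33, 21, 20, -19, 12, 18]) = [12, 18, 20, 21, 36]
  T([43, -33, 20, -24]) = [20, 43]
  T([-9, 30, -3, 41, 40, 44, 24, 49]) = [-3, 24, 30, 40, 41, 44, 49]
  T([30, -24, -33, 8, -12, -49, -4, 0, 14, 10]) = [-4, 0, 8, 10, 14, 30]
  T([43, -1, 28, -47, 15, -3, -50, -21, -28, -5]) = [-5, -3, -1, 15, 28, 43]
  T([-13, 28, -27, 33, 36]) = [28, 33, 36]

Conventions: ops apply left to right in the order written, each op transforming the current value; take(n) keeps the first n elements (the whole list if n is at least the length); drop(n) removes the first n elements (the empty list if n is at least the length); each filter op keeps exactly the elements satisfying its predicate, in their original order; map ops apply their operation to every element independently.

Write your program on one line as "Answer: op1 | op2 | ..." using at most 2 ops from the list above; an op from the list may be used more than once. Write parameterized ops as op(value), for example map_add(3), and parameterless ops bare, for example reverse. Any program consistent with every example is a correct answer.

filter_gt(-8) | sort_asc

Check, running the answer program on each example:
  [-24, -15, -46, 36, -33, 21, 20, -19, 12, 18] -> [36, 21, 20, 12, 18] -> [12, 18, 20, 21, 36]
  [43, -33, 20, -24] -> [43, 20] -> [20, 43]
  [-9, 30, -3, 41, 40, 44, 24, 49] -> [30, -3, 41, 40, 44, 24, 49] -> [-3, 24, 30, 40, 41, 44, 49]
  [30, -24, -33, 8, -12, -49, -4, 0, 14, 10] -> [30, 8, -4, 0, 14, 10] -> [-4, 0, 8, 10, 14, 30]
  [43, -1, 28, -47, 15, -3, -50, -21, -28, -5] -> [43, -1, 28, 15, -3, -5] -> [-5, -3, -1, 15, 28, 43]
  [-13, 28, -27, 33, 36] -> [28, 33, 36] -> [28, 33, 36]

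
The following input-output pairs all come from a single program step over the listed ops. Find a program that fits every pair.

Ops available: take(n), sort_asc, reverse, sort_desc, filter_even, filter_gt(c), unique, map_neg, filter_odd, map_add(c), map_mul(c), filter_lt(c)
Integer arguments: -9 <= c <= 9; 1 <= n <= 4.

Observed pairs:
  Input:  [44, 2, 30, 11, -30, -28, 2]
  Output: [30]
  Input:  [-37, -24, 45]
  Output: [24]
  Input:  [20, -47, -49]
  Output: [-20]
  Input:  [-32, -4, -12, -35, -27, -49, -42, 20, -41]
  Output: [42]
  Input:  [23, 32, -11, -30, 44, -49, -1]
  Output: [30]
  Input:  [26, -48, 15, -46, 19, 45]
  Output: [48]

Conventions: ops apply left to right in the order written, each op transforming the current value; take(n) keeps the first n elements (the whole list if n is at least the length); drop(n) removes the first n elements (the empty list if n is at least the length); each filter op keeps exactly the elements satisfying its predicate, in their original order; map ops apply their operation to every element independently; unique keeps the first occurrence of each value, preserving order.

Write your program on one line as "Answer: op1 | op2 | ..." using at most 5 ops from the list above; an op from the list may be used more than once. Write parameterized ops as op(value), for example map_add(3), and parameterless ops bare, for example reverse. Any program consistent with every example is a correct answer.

unique | map_neg | filter_even | sort_desc | take(1)

Check, running the answer program on each example:
  [44, 2, 30, 11, -30, -28, 2] -> [44, 2, 30, 11, -30, -28] -> [-44, -2, -30, -11, 30, 28] -> [-44, -2, -30, 30, 28] -> [30, 28, -2, -30, -44] -> [30]
  [-37, -24, 45] -> [-37, -24, 45] -> [37, 24, -45] -> [24] -> [24] -> [24]
  [20, -47, -49] -> [20, -47, -49] -> [-20, 47, 49] -> [-20] -> [-20] -> [-20]
  [-32, -4, -12, -35, -27, -49, -42, 20, -41] -> [-32, -4, -12, -35, -27, -49, -42, 20, -41] -> [32, 4, 12, 35, 27, 49, 42, -20, 41] -> [32, 4, 12, 42, -20] -> [42, 32, 12, 4, -20] -> [42]
  [23, 32, -11, -30, 44, -49, -1] -> [23, 32, -11, -30, 44, -49, -1] -> [-23, -32, 11, 30, -44, 49, 1] -> [-32, 30, -44] -> [30, -32, -44] -> [30]
  [26, -48, 15, -46, 19, 45] -> [26, -48, 15, -46, 19, 45] -> [-26, 48, -15, 46, -19, -45] -> [-26, 48, 46] -> [48, 46, -26] -> [48]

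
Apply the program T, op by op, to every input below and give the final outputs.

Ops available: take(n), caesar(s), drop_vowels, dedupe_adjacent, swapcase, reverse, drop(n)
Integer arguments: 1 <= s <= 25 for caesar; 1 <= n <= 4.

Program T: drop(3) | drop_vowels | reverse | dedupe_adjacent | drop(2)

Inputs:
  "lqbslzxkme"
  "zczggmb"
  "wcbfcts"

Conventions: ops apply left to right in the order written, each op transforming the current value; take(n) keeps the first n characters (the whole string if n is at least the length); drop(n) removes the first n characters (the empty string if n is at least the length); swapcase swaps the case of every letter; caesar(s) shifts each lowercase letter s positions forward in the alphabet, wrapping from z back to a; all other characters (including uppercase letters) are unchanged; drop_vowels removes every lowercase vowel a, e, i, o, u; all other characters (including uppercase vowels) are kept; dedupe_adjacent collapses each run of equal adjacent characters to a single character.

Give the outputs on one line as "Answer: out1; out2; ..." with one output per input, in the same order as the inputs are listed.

Execution, op by op:
  "lqbslzxkme" -> "slzxkme" -> "slzxkm" -> "mkxzls" -> "mkxzls" -> "xzls"
  "zczggmb" -> "ggmb" -> "ggmb" -> "bmgg" -> "bmg" -> "g"
  "wcbfcts" -> "fcts" -> "fcts" -> "stcf" -> "stcf" -> "cf"

"xzls"; "g"; "cf"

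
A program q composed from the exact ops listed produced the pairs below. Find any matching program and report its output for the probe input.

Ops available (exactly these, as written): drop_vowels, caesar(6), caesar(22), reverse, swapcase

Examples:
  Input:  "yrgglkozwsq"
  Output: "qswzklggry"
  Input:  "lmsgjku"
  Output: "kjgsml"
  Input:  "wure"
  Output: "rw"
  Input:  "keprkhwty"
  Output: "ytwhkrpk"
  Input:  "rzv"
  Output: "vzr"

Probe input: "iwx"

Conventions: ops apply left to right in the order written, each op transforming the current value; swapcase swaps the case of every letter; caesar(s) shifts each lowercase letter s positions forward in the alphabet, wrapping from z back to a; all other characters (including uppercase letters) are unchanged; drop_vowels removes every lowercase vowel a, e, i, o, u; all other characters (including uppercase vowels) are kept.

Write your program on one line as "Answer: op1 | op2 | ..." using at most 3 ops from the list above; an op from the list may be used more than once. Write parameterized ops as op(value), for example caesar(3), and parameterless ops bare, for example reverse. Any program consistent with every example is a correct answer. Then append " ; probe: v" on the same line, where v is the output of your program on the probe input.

drop_vowels | reverse ; probe: "xw"

Check, running the answer program on each example:
  "yrgglkozwsq" -> "yrgglkzwsq" -> "qswzklggry"
  "lmsgjku" -> "lmsgjk" -> "kjgsml"
  "wure" -> "wr" -> "rw"
  "keprkhwty" -> "kprkhwty" -> "ytwhkrpk"
  "rzv" -> "rzv" -> "vzr"
  probe: "iwx" -> "wx" -> "xw"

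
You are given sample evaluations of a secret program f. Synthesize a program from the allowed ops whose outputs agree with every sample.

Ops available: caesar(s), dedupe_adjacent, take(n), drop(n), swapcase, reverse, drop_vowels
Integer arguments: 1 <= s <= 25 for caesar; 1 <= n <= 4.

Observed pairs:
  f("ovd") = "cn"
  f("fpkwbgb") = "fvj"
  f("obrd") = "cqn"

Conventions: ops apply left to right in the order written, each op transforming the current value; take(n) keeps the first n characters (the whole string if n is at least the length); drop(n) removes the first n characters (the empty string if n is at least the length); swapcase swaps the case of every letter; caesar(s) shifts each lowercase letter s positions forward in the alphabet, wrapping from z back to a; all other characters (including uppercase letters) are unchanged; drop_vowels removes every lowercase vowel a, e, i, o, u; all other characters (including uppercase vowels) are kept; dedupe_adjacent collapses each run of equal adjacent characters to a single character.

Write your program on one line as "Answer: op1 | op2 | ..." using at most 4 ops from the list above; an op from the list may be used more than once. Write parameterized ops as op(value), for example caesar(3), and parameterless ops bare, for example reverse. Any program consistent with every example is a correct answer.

caesar(12) | caesar(13) | reverse | drop_vowels

Check, running the answer program on each example:
  "ovd" -> "ahp" -> "nuc" -> "cun" -> "cn"
  "fpkwbgb" -> "rbwinsn" -> "eojvafa" -> "afavjoe" -> "fvj"
  "obrd" -> "andp" -> "naqc" -> "cqan" -> "cqn"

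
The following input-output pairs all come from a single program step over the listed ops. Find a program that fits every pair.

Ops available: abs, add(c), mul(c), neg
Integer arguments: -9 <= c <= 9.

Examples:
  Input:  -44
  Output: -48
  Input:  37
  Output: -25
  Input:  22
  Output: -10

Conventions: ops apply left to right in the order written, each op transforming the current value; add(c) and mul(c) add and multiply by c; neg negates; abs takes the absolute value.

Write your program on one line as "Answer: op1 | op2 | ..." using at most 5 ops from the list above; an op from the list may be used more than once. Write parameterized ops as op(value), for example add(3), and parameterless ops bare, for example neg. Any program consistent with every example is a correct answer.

add(-8) | abs | neg | add(4)

Check, running the answer program on each example:
  -44 -> -52 -> 52 -> -52 -> -48
  37 -> 29 -> 29 -> -29 -> -25
  22 -> 14 -> 14 -> -14 -> -10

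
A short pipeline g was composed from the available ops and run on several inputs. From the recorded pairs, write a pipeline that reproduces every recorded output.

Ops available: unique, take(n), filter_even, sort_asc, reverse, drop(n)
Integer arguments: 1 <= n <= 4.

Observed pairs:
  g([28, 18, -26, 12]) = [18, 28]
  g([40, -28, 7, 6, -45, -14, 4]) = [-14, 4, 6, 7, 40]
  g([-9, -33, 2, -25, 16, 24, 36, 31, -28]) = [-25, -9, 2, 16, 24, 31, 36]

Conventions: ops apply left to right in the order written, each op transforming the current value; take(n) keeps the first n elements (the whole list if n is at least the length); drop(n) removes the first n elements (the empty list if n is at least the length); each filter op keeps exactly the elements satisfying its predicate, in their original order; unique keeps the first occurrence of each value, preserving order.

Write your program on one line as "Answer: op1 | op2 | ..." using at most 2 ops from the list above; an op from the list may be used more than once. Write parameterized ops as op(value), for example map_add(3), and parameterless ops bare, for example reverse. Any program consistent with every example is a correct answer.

sort_asc | drop(2)

Check, running the answer program on each example:
  [28, 18, -26, 12] -> [-26, 12, 18, 28] -> [18, 28]
  [40, -28, 7, 6, -45, -14, 4] -> [-45, -28, -14, 4, 6, 7, 40] -> [-14, 4, 6, 7, 40]
  [-9, -33, 2, -25, 16, 24, 36, 31, -28] -> [-33, -28, -25, -9, 2, 16, 24, 31, 36] -> [-25, -9, 2, 16, 24, 31, 36]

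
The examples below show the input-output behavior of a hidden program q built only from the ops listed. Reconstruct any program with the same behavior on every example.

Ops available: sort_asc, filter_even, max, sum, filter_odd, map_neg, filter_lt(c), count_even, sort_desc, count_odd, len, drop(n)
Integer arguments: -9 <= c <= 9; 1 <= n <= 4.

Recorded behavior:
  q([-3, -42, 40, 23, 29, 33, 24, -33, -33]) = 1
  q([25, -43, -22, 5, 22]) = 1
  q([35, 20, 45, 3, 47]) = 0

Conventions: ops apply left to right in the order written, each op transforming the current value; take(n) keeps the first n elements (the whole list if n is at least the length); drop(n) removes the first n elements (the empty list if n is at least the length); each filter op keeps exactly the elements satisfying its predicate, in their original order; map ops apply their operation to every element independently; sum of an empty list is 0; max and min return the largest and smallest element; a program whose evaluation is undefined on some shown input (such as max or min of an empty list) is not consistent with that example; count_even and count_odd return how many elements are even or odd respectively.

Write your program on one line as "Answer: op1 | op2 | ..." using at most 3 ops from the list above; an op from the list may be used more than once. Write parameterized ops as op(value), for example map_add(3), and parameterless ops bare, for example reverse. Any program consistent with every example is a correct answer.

filter_lt(-6) | count_even

Check, running the answer program on each example:
  [-3, -42, 40, 23, 29, 33, 24, -33, -33] -> [-42, -33, -33] -> 1
  [25, -43, -22, 5, 22] -> [-43, -22] -> 1
  [35, 20, 45, 3, 47] -> [] -> 0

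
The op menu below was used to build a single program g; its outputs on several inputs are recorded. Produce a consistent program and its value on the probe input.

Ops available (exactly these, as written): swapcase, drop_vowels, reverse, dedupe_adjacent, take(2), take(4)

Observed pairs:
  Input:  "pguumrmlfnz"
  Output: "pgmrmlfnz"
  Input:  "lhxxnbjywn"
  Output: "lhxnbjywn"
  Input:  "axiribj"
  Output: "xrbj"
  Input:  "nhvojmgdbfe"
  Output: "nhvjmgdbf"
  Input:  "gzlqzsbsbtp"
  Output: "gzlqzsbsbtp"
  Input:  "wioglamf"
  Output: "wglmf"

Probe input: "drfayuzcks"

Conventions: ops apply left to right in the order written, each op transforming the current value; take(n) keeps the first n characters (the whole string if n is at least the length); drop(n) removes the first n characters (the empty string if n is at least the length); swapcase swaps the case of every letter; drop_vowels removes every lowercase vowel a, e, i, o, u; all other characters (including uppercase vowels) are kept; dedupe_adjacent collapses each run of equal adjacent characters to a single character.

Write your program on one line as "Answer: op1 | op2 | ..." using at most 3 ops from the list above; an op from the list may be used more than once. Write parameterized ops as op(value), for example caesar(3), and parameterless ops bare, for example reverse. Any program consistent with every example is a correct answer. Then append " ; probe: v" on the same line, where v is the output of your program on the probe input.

dedupe_adjacent | drop_vowels ; probe: "drfyzcks"

Check, running the answer program on each example:
  "pguumrmlfnz" -> "pgumrmlfnz" -> "pgmrmlfnz"
  "lhxxnbjywn" -> "lhxnbjywn" -> "lhxnbjywn"
  "axiribj" -> "axiribj" -> "xrbj"
  "nhvojmgdbfe" -> "nhvojmgdbfe" -> "nhvjmgdbf"
  "gzlqzsbsbtp" -> "gzlqzsbsbtp" -> "gzlqzsbsbtp"
  "wioglamf" -> "wioglamf" -> "wglmf"
  probe: "drfayuzcks" -> "drfayuzcks" -> "drfyzcks"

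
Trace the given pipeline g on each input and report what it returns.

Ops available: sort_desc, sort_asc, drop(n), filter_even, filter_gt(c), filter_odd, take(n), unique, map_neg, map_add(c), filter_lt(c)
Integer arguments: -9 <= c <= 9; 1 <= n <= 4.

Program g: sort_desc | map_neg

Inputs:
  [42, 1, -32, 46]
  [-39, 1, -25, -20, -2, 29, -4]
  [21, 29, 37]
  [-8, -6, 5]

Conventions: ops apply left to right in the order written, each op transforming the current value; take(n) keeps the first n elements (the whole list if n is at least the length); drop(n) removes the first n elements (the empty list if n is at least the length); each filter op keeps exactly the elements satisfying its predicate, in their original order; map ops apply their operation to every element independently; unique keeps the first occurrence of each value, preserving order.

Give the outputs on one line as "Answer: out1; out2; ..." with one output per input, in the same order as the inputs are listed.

Execution, op by op:
  [42, 1, -32, 46] -> [46, 42, 1, -32] -> [-46, -42, -1, 32]
  [-39, 1, -25, -20, -2, 29, -4] -> [29, 1, -2, -4, -20, -25, -39] -> [-29, -1, 2, 4, 20, 25, 39]
  [21, 29, 37] -> [37, 29, 21] -> [-37, -29, -21]
  [-8, -6, 5] -> [5, -6, -8] -> [-5, 6, 8]

[-46, -42, -1, 32]; [-29, -1, 2, 4, 20, 25, 39]; [-37, -29, -21]; [-5, 6, 8]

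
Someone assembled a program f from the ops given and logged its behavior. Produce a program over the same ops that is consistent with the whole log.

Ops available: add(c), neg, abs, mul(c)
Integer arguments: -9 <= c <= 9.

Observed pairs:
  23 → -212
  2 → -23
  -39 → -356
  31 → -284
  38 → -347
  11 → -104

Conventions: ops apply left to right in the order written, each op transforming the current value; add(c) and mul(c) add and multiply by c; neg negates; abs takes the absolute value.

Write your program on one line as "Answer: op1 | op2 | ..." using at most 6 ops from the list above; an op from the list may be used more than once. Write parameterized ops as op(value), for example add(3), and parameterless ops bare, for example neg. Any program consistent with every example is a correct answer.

neg | mul(-9) | abs | add(5) | neg

Check, running the answer program on each example:
  23 -> -23 -> 207 -> 207 -> 212 -> -212
  2 -> -2 -> 18 -> 18 -> 23 -> -23
  -39 -> 39 -> -351 -> 351 -> 356 -> -356
  31 -> -31 -> 279 -> 279 -> 284 -> -284
  38 -> -38 -> 342 -> 342 -> 347 -> -347
  11 -> -11 -> 99 -> 99 -> 104 -> -104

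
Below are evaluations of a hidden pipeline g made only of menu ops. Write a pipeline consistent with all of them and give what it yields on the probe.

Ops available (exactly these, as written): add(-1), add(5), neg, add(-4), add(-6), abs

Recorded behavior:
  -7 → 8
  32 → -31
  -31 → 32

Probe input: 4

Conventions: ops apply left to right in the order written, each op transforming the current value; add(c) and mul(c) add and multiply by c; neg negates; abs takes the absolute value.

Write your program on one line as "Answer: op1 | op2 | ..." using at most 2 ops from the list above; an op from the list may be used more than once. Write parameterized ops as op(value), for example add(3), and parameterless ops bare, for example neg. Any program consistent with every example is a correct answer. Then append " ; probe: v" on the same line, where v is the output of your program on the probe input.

add(-1) | neg ; probe: -3

Check, running the answer program on each example:
  -7 -> -8 -> 8
  32 -> 31 -> -31
  -31 -> -32 -> 32
  probe: 4 -> 3 -> -3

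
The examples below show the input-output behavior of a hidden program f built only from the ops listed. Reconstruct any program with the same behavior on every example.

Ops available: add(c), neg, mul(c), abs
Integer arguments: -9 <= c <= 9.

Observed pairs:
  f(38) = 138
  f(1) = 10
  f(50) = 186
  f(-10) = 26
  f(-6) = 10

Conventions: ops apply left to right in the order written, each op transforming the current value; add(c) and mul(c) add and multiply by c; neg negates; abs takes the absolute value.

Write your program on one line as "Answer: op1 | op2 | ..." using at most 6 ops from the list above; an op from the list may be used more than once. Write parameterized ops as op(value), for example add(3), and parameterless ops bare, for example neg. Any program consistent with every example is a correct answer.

neg | abs | mul(-4) | add(8) | add(6) | abs

Check, running the answer program on each example:
  38 -> -38 -> 38 -> -152 -> -144 -> -138 -> 138
  1 -> -1 -> 1 -> -4 -> 4 -> 10 -> 10
  50 -> -50 -> 50 -> -200 -> -192 -> -186 -> 186
  -10 -> 10 -> 10 -> -40 -> -32 -> -26 -> 26
  -6 -> 6 -> 6 -> -24 -> -16 -> -10 -> 10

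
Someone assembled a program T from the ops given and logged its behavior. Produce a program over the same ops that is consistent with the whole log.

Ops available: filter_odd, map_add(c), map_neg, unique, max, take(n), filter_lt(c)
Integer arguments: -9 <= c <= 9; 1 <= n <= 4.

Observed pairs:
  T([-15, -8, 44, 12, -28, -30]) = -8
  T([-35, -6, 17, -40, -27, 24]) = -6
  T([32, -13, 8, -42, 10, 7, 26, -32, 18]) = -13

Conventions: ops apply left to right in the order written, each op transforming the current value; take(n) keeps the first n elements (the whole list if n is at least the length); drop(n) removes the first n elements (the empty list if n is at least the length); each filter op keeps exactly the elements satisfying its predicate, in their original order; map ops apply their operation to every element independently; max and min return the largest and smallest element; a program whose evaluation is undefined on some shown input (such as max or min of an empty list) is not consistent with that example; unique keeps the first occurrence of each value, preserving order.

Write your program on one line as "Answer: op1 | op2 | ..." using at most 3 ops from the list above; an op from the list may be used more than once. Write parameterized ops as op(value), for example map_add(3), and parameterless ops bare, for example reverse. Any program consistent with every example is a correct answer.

filter_lt(-2) | max

Check, running the answer program on each example:
  [-15, -8, 44, 12, -28, -30] -> [-15, -8, -28, -30] -> -8
  [-35, -6, 17, -40, -27, 24] -> [-35, -6, -40, -27] -> -6
  [32, -13, 8, -42, 10, 7, 26, -32, 18] -> [-13, -42, -32] -> -13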